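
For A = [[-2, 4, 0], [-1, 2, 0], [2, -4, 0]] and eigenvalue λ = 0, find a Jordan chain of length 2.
We seek v_1 ∈ ker(A^2) \ ker(A), then set v_{i+1} = A v_i.

One such chain is v_1 = [[3, 1, -2]]^T, v_2 = [[-2, -1, 2]]^T. Check: A v_2 = [[0, 0, 0]]^T = 0.

v_1 = [[3, 1, -2]]^T, v_2 = [[-2, -1, 2]]^T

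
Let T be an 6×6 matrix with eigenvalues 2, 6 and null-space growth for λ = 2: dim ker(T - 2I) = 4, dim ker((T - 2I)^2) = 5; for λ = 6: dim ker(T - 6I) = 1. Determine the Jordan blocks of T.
λ = 2: successive nullity increments [4, 1] count blocks of size ≥ k; block sizes are [2, 1, 1, 1].
λ = 6: successive nullity increments [1] count blocks of size ≥ k; block sizes are [1].

Jordan blocks: (2, 2), (2, 1), (2, 1), (2, 1), (6, 1)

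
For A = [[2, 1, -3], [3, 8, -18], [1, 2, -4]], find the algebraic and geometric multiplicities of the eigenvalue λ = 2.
The characteristic polynomial is (x - 2)^3, so the factor x - 2 appears with exponent 3: the algebraic multiplicity is 3.

rank(A - 2I) = 2, so the eigenspace has dimension 3 - 2 = 1: the geometric multiplicity is 1.

Since 1 < 3, A is not diagonalizable.

algebraic multiplicity 3, geometric multiplicity 1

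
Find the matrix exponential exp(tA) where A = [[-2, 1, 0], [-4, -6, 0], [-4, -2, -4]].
e^{tA} = [[(2*t + 1)*e^{-4*t}, t*e^{-4*t}, 0], [-4*t*e^{-4*t}, (1 - 2*t)*e^{-4*t}, 0], [-4*t*e^{-4*t}, -2*t*e^{-4*t}, e^{-4*t}]]

A has Jordan form J = [[-4, 1, 0], [0, -4, 0], [0, 0, -4]] with A = PJP^{-1}, so e^{tA} = P e^{tJ} P^{-1}.

For a Jordan block J_k(λ), e^{tJ_k(λ)} = e^{λt} · (I + tN + t^2 N^2/2! + ... + t^{k-1} N^{k-1}/(k-1)!) where N is the nilpotent superdiagonal part.

Assembling the blocks and conjugating back gives the entries of e^{tA} as shown above.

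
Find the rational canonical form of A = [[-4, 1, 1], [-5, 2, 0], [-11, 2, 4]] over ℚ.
R = [[0, 0, 0], [1, 0, 0], [0, 1, 2]]

The invariant factors of A (the non-unit diagonal entries of the Smith normal form of xI - A over ℚ[x]) are x^2(x - 2), each dividing the next. The characteristic polynomial is their product, x^2(x - 2).

The rational canonical form is the block-diagonal matrix of companion matrices C(f_i):
R = [[0, 0, 0], [1, 0, 0], [0, 1, 2]].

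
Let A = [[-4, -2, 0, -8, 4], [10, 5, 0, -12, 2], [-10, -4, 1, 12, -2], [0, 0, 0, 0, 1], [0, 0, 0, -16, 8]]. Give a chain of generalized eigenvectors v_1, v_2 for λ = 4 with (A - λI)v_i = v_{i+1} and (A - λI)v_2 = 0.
v_1 = [[0, 6, -6, 1, 5]]^T, v_2 = [[0, 4, -4, 1, 4]]^T

We seek v_1 ∈ ker((A - 4I)^2) \ ker(A - 4I), then set v_{i+1} = (A - 4I) v_i.

One such chain is v_1 = [[0, 6, -6, 1, 5]]^T, v_2 = [[0, 4, -4, 1, 4]]^T. Check: (A - 4I) v_2 = [[0, 0, 0, 0, 0]]^T = 0.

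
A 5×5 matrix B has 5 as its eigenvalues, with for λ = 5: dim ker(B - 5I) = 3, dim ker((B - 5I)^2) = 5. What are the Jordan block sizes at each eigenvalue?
λ = 5: successive nullity increments [3, 2] count blocks of size ≥ k; block sizes are [2, 2, 1].

Jordan blocks: (5, 2), (5, 2), (5, 1)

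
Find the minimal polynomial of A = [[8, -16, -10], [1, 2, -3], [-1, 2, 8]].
The characteristic polynomial factors as (x - 6)^3. The minimal polynomial is ∏(x - λ)^{k_λ} where k_λ is the size of the largest Jordan block at λ.

For λ = 6: rank(A - 6I) = 2, and the largest Jordan block has size 3 (the smallest k with rank((A - 6I)^k) = rank((A - 6I)^(k+1))).

So m_A(x) = (x - 6)^3.

m_A(x) = (x - 6)^3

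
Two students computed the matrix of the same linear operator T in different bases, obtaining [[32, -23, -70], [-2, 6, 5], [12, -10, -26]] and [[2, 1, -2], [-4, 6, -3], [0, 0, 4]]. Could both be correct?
Yes.

Two matrices over a field are similar if and only if they have the same invariant factors.

Both A and B have characteristic polynomial (x - 4)^3 and minimal polynomial (x - 4)^3. Computing further, both have invariant factors (x - 4)^3. Hence A and B are similar.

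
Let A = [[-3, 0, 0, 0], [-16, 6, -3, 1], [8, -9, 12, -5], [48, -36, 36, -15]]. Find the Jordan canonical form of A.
J = [[-3, 0, 0, 0], [0, -3, 0, 0], [0, 0, 3, 1], [0, 0, 0, 3]]

The characteristic polynomial is det(xI - A) = (x - 3)^2(x + 3)^2, so the eigenvalues are -3 (algebraic multiplicity 2), 3 (algebraic multiplicity 2).

For λ = -3: rank(A + 3I) = 2. The eigenspace has dimension 4 - 2 = 2, so there are 2 Jordan blocks; the rank sequence gives block sizes [1, 1].

For λ = 3: rank(A - 3I) = 3, rank((A - 3I)^2) = 2. The eigenspace has dimension 4 - 3 = 1, so there is 1 Jordan block; the rank sequence gives block sizes [2].

Assembling the blocks gives the Jordan form J above.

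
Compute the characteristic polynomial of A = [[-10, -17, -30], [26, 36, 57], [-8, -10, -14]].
xI - A = [[x + 10, 17, 30], [-26, x - 36, -57], [8, 10, x + 14]].

Expanding det(xI - A) along the first row:
det(xI - A) = + (x + 10)·det([[x - 36, -57], [10, x + 14]]) - (17)·det([[-26, -57], [8, x + 14]]) + (30)·det([[-26, x - 36], [8, 10]]).

Evaluating gives χ_A(x) = x^3 - 12x^2 + 48x - 64 = (x - 4)^3.

χ_A(x) = (x - 4)^3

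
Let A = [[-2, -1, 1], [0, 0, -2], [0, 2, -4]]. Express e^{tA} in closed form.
e^{tA} = [[e^{-2*t}, -t*e^{-2*t}, t*e^{-2*t}], [0, (2*t + 1)*e^{-2*t}, -2*t*e^{-2*t}], [0, 2*t*e^{-2*t}, (1 - 2*t)*e^{-2*t}]]

A has Jordan form J = [[-2, 1, 0], [0, -2, 0], [0, 0, -2]] with A = PJP^{-1}, so e^{tA} = P e^{tJ} P^{-1}.

For a Jordan block J_k(λ), e^{tJ_k(λ)} = e^{λt} · (I + tN + t^2 N^2/2! + ... + t^{k-1} N^{k-1}/(k-1)!) where N is the nilpotent superdiagonal part.

Assembling the blocks and conjugating back gives the entries of e^{tA} as shown above.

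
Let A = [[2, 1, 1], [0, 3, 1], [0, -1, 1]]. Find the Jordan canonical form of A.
J = [[2, 1, 0], [0, 2, 0], [0, 0, 2]]

The characteristic polynomial is det(xI - A) = (x - 2)^3, so the eigenvalues are 2 (algebraic multiplicity 3).

For λ = 2: rank(A - 2I) = 1, rank((A - 2I)^2) = 0. The eigenspace has dimension 3 - 1 = 2, so there are 2 Jordan blocks; the rank sequence gives block sizes [2, 1].

Assembling the blocks gives the Jordan form J above.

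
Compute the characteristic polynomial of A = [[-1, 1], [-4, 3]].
xI - A = [[x + 1, -1], [4, x - 3]].

Expanding det(xI - A) along the first row:
det(xI - A) = + (x + 1)·det([[x - 3]]) - (-1)·det([[4]]).

Evaluating gives χ_A(x) = x^2 - 2x + 1 = (x - 1)^2.

χ_A(x) = (x - 1)^2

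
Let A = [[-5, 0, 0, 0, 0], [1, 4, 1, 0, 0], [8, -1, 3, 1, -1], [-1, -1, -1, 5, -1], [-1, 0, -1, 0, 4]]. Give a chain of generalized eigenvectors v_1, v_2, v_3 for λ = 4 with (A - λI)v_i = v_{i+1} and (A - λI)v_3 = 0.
v_1 = [[0, -2, 0, 1, 2]]^T, v_2 = [[0, 0, 1, 1, 0]]^T, v_3 = [[0, 1, 0, 0, -1]]^T

We seek v_1 ∈ ker((A - 4I)^3) \ ker((A - 4I)^2), then set v_{i+1} = (A - 4I) v_i.

One such chain is v_1 = [[0, -2, 0, 1, 2]]^T, v_2 = [[0, 0, 1, 1, 0]]^T, v_3 = [[0, 1, 0, 0, -1]]^T. Check: (A - 4I) v_3 = [[0, 0, 0, 0, 0]]^T = 0.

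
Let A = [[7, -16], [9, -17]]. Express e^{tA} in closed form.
e^{tA} = [[(12*t + 1)*e^{-5*t}, -16*t*e^{-5*t}], [9*t*e^{-5*t}, (1 - 12*t)*e^{-5*t}]]

A has Jordan form J = [[-5, 1], [0, -5]] with A = PJP^{-1}, so e^{tA} = P e^{tJ} P^{-1}.

For a Jordan block J_k(λ), e^{tJ_k(λ)} = e^{λt} · (I + tN + t^2 N^2/2! + ... + t^{k-1} N^{k-1}/(k-1)!) where N is the nilpotent superdiagonal part.

Assembling the blocks and conjugating back gives the entries of e^{tA} as shown above.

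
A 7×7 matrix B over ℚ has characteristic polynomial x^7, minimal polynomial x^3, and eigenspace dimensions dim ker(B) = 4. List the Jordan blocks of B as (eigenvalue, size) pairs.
Jordan blocks: (0, 3), (0, 2), (0, 1), (0, 1)

λ = 0: algebraic multiplicity 7 (exponent in χ_B), largest block size 3 (exponent in m_B), 4 blocks (geometric multiplicity). These force block sizes [3, 2, 1, 1].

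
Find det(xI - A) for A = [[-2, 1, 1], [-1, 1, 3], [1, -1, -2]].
xI - A = [[x + 2, -1, -1], [1, x - 1, -3], [-1, 1, x + 2]].

Expanding det(xI - A) along the first row:
det(xI - A) = + (x + 2)·det([[x - 1, -3], [1, x + 2]]) - (-1)·det([[1, -3], [-1, x + 2]]) + (-1)·det([[1, x - 1], [-1, 1]]).

Evaluating gives χ_A(x) = x^3 + 3x^2 + 3x + 1 = (x + 1)^3.

χ_A(x) = (x + 1)^3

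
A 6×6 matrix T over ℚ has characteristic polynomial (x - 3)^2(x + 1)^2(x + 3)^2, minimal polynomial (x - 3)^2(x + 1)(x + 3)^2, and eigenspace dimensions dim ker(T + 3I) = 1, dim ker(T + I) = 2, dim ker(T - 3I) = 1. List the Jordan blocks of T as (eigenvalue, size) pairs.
λ = -3: algebraic multiplicity 2 (exponent in χ_T), largest block size 2 (exponent in m_T), 1 block (geometric multiplicity). This forces block sizes [2].
λ = -1: algebraic multiplicity 2 (exponent in χ_T), largest block size 1 (exponent in m_T), 2 blocks (geometric multiplicity). These force block sizes [1, 1].
λ = 3: algebraic multiplicity 2 (exponent in χ_T), largest block size 2 (exponent in m_T), 1 block (geometric multiplicity). This forces block sizes [2].

Jordan blocks: (-3, 2), (-1, 1), (-1, 1), (3, 2)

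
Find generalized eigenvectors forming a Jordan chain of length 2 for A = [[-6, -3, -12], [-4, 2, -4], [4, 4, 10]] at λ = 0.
We seek v_1 ∈ ker(A^2) \ ker(A), then set v_{i+1} = A v_i.

One such chain is v_1 = [[2, 1, -1]]^T, v_2 = [[-3, -2, 2]]^T. Check: A v_2 = [[0, 0, 0]]^T = 0.

v_1 = [[2, 1, -1]]^T, v_2 = [[-3, -2, 2]]^T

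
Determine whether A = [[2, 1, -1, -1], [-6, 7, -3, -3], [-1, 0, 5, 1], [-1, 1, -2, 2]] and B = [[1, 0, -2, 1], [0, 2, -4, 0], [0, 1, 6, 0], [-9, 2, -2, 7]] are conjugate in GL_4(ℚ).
Two matrices over a field are similar if and only if they have the same invariant factors.

Both A and B have characteristic polynomial (x - 4)^4 and minimal polynomial (x - 4)^2. Computing further, both have invariant factors (x - 4)^2, (x - 4)^2. Hence A and B are similar.

Yes.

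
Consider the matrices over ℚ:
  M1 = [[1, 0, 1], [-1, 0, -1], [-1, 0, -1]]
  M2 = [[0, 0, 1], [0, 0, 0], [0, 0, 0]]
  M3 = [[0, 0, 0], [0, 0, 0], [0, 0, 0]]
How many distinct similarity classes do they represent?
2 classes: {M1, M2}, {M3}

Characteristic polynomials: χ_{M1} = x^3, χ_{M2} = x^3, χ_{M3} = x^3.

{M1, M2}: invariant factors x, x^2.

{M3}: invariant factors x, x, x.

Matrices are similar if and only if their invariant-factor lists agree; the partition into similarity classes is {M1, M2}, {M3}.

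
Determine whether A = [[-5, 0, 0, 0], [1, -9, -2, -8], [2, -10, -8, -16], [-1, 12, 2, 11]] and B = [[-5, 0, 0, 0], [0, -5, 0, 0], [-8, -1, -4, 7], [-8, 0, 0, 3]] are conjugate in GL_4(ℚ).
Both have characteristic polynomial (x - 3)(x + 4)(x + 5)^2, but the minimal polynomial of A is (x - 3)(x + 4)(x + 5)^2 while the minimal polynomial of B is (x - 3)(x + 4)(x + 5). The minimal polynomial is a similarity invariant, so A and B are not similar.

No.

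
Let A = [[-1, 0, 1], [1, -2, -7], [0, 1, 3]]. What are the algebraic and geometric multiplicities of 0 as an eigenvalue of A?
algebraic multiplicity 3, geometric multiplicity 1

The characteristic polynomial is x^3, so the factor x appears with exponent 3: the algebraic multiplicity is 3.

rank(A) = 2, so the eigenspace has dimension 3 - 2 = 1: the geometric multiplicity is 1.

Since 1 < 3, A is not diagonalizable.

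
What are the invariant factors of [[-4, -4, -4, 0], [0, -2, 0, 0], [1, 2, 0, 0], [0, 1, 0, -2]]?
The Jordan structure of A has elementary divisors (x + 2)^2, (x + 2)^2. Arranging the block sizes at each eigenvalue in decreasing order and taking row products gives the invariant factors.

Invariant factors (smallest first, each dividing the next): (x + 2)^2, (x + 2)^2.

Check: the last factor (x + 2)^2 is the minimal polynomial, and the product (x + 2)^4 is the characteristic polynomial.

(x + 2)^2, (x + 2)^2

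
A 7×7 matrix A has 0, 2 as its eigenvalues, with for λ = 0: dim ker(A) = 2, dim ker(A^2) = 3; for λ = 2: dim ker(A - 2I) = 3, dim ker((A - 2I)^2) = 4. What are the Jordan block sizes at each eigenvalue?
λ = 0: successive nullity increments [2, 1] count blocks of size ≥ k; block sizes are [2, 1].
λ = 2: successive nullity increments [3, 1] count blocks of size ≥ k; block sizes are [2, 1, 1].

Jordan blocks: (0, 2), (0, 1), (2, 2), (2, 1), (2, 1)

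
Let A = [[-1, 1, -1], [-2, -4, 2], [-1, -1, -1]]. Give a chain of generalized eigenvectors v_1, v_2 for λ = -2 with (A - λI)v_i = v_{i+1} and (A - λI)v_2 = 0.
v_1 = [[0, 1, 0]]^T, v_2 = [[1, -2, -1]]^T

We seek v_1 ∈ ker((A + 2I)^2) \ ker(A + 2I), then set v_{i+1} = (A + 2I) v_i.

One such chain is v_1 = [[0, 1, 0]]^T, v_2 = [[1, -2, -1]]^T. Check: (A + 2I) v_2 = [[0, 0, 0]]^T = 0.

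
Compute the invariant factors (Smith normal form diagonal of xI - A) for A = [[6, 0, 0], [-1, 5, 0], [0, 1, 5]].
(x - 6)(x - 5)^2

The Jordan structure of A has elementary divisors (x - 5)^2, (x - 6). Arranging the block sizes at each eigenvalue in decreasing order and taking row products gives the invariant factors.

Invariant factors (smallest first, each dividing the next): (x - 6)(x - 5)^2.

Check: the last factor (x - 6)(x - 5)^2 is the minimal polynomial, and the product (x - 6)(x - 5)^2 is the characteristic polynomial.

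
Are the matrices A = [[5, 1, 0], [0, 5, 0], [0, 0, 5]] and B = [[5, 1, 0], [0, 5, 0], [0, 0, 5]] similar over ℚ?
Yes.

Two matrices over a field are similar if and only if they have the same invariant factors.

Both A and B have characteristic polynomial (x - 5)^3 and minimal polynomial (x - 5)^2. Computing further, both have invariant factors x - 5, (x - 5)^2. Hence A and B are similar.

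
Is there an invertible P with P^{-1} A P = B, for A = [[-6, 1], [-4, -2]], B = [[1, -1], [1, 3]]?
trace(A) = -8 but trace(B) = 4. The trace is a similarity invariant, so A and B are not similar.

No.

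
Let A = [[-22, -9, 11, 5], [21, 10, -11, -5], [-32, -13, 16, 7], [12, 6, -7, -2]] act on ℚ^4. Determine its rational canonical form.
R = [[0, 0, 0, -4], [1, 0, 0, -4], [0, 1, 0, 3], [0, 0, 1, 2]]

The invariant factors of A (the non-unit diagonal entries of the Smith normal form of xI - A over ℚ[x]) are (x - 2)^2(x + 1)^2, each dividing the next. The characteristic polynomial is their product, (x - 2)^2(x + 1)^2.

The rational canonical form is the block-diagonal matrix of companion matrices C(f_i):
R = [[0, 0, 0, -4], [1, 0, 0, -4], [0, 1, 0, 3], [0, 0, 1, 2]].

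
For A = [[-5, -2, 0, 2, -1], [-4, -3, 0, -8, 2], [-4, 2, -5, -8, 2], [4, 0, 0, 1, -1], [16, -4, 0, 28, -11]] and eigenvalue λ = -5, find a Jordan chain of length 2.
We seek v_1 ∈ ker((A + 5I)^2) \ ker(A + 5I), then set v_{i+1} = (A + 5I) v_i.

One such chain is v_1 = [[-1, 1, 1, 0, -3]]^T, v_2 = [[1, 0, 0, -1, -2]]^T. Check: (A + 5I) v_2 = [[0, 0, 0, 0, 0]]^T = 0.

v_1 = [[-1, 1, 1, 0, -3]]^T, v_2 = [[1, 0, 0, -1, -2]]^T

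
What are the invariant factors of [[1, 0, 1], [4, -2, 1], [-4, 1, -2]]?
(x + 1)^3

The Jordan structure of A has elementary divisors (x + 1)^3. Arranging the block sizes at each eigenvalue in decreasing order and taking row products gives the invariant factors.

Invariant factors (smallest first, each dividing the next): (x + 1)^3.

Check: the last factor (x + 1)^3 is the minimal polynomial, and the product (x + 1)^3 is the characteristic polynomial.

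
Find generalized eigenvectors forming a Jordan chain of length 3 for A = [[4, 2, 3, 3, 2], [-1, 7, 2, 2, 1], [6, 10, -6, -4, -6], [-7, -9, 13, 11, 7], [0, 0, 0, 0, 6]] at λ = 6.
v_1 = [[-2, 0, -1, 0, 0]]^T, v_2 = [[1, 0, 0, 1, 0]]^T, v_3 = [[1, 1, 2, -2, 0]]^T

We seek v_1 ∈ ker((A - 6I)^3) \ ker((A - 6I)^2), then set v_{i+1} = (A - 6I) v_i.

One such chain is v_1 = [[-2, 0, -1, 0, 0]]^T, v_2 = [[1, 0, 0, 1, 0]]^T, v_3 = [[1, 1, 2, -2, 0]]^T. Check: (A - 6I) v_3 = [[0, 0, 0, 0, 0]]^T = 0.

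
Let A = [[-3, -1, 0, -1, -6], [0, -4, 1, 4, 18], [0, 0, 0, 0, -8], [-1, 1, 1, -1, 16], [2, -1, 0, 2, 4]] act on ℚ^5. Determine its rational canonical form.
The invariant factors of A (the non-unit diagonal entries of the Smith normal form of xI - A over ℚ[x]) are x^2 + 4x - 2, (x - 4)(x^2 + 4x - 2), each dividing the next. The characteristic polynomial is their product, (x - 4)(x^2 + 4x - 2)^2.

The rational canonical form is the block-diagonal matrix of companion matrices C(f_i):
R = [[0, 2, 0, 0, 0], [1, -4, 0, 0, 0], [0, 0, 0, 0, -8], [0, 0, 1, 0, 18], [0, 0, 0, 1, 0]].

Note the characteristic polynomial does not split into linear factors over ℚ, so A has no Jordan form over ℚ; the rational canonical form exists over any field.

R = [[0, 2, 0, 0, 0], [1, -4, 0, 0, 0], [0, 0, 0, 0, -8], [0, 0, 1, 0, 18], [0, 0, 0, 1, 0]]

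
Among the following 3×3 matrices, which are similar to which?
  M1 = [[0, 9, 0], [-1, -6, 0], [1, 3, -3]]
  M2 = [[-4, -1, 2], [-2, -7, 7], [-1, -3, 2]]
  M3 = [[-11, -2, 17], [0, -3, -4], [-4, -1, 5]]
2 classes: {M1}, {M2, M3}

Characteristic polynomials: χ_{M1} = (x + 3)^3, χ_{M2} = (x + 3)^3, χ_{M3} = (x + 3)^3.

{M1}: invariant factors x + 3, (x + 3)^2.

{M2, M3}: invariant factors (x + 3)^3.

Matrices are similar if and only if their invariant-factor lists agree; the partition into similarity classes is {M1}, {M2, M3}.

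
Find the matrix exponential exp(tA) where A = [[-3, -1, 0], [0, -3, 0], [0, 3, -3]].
A has Jordan form J = [[-3, 1, 0], [0, -3, 0], [0, 0, -3]] with A = PJP^{-1}, so e^{tA} = P e^{tJ} P^{-1}.

For a Jordan block J_k(λ), e^{tJ_k(λ)} = e^{λt} · (I + tN + t^2 N^2/2! + ... + t^{k-1} N^{k-1}/(k-1)!) where N is the nilpotent superdiagonal part.

Assembling the blocks and conjugating back gives the entries of e^{tA} as shown above.

e^{tA} = [[e^{-3*t}, -t*e^{-3*t}, 0], [0, e^{-3*t}, 0], [0, 3*t*e^{-3*t}, e^{-3*t}]]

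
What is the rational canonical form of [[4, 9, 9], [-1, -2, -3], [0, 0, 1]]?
The invariant factors of A (the non-unit diagonal entries of the Smith normal form of xI - A over ℚ[x]) are x - 1, (x - 1)^2, each dividing the next. The characteristic polynomial is their product, (x - 1)^3.

The rational canonical form is the block-diagonal matrix of companion matrices C(f_i):
R = [[1, 0, 0], [0, 0, -1], [0, 1, 2]].

R = [[1, 0, 0], [0, 0, -1], [0, 1, 2]]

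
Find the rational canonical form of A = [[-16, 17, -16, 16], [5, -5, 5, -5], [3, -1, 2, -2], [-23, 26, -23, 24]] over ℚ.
R = [[0, 0, 0, -5], [1, 0, 0, 11], [0, 1, 0, -2], [0, 0, 1, 5]]

The invariant factors of A (the non-unit diagonal entries of the Smith normal form of xI - A over ℚ[x]) are (x - 5)(x^3 + 2x - 1), each dividing the next. The characteristic polynomial is their product, (x - 5)(x^3 + 2x - 1).

The rational canonical form is the block-diagonal matrix of companion matrices C(f_i):
R = [[0, 0, 0, -5], [1, 0, 0, 11], [0, 1, 0, -2], [0, 0, 1, 5]].

Note the characteristic polynomial does not split into linear factors over ℚ, so A has no Jordan form over ℚ; the rational canonical form exists over any field.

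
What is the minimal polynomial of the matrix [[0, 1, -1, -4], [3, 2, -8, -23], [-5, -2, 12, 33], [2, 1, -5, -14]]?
The characteristic polynomial factors as x^4. The minimal polynomial is ∏(x - λ)^{k_λ} where k_λ is the size of the largest Jordan block at λ.

For λ = 0: rank(A) = 2, and the largest Jordan block has size 2 (the smallest k with rank(A^k) = rank(A^(k+1))).

So m_A(x) = x^2.

m_A(x) = x^2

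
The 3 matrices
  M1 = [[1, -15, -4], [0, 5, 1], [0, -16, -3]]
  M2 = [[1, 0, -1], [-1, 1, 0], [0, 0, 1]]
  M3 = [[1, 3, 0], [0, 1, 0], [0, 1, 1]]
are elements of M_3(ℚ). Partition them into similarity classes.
Characteristic polynomials: χ_{M1} = (x - 1)^3, χ_{M2} = (x - 1)^3, χ_{M3} = (x - 1)^3.

{M1, M2}: invariant factors (x - 1)^3.

{M3}: invariant factors x - 1, (x - 1)^2.

Matrices are similar if and only if their invariant-factor lists agree; the partition into similarity classes is {M1, M2}, {M3}.

2 classes: {M1, M2}, {M3}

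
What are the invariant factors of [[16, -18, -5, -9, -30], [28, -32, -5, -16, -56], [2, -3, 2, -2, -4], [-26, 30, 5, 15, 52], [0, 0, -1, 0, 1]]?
x - 1, (x - 1)^3(x + 2)

The Jordan structure of A has elementary divisors (x + 2), (x - 1)^3, (x - 1). Arranging the block sizes at each eigenvalue in decreasing order and taking row products gives the invariant factors.

Invariant factors (smallest first, each dividing the next): x - 1, (x - 1)^3(x + 2).

Check: the last factor (x - 1)^3(x + 2) is the minimal polynomial, and the product (x - 1)^4(x + 2) is the characteristic polynomial.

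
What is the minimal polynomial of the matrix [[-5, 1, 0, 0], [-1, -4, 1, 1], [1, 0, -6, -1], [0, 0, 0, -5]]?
m_A(x) = (x + 5)^3

The characteristic polynomial factors as (x + 5)^4. The minimal polynomial is ∏(x - λ)^{k_λ} where k_λ is the size of the largest Jordan block at λ.

For λ = -5: rank(A + 5I) = 2, and the largest Jordan block has size 3 (the smallest k with rank((A + 5I)^k) = rank((A + 5I)^(k+1))).

So m_A(x) = (x + 5)^3.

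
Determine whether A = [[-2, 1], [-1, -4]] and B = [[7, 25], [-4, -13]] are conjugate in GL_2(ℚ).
Two matrices over a field are similar if and only if they have the same invariant factors.

Both A and B have characteristic polynomial (x + 3)^2 and minimal polynomial (x + 3)^2. Computing further, both have invariant factors (x + 3)^2. Hence A and B are similar.

Yes.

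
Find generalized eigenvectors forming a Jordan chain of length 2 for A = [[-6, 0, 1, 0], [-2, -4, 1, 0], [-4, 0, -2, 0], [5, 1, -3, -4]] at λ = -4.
v_1 = [[0, 1, 1, -2]]^T, v_2 = [[1, 1, 2, -2]]^T

We seek v_1 ∈ ker((A + 4I)^2) \ ker(A + 4I), then set v_{i+1} = (A + 4I) v_i.

One such chain is v_1 = [[0, 1, 1, -2]]^T, v_2 = [[1, 1, 2, -2]]^T. Check: (A + 4I) v_2 = [[0, 0, 0, 0]]^T = 0.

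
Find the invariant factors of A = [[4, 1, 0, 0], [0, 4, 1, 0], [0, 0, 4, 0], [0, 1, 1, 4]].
x - 4, (x - 4)^3

The Jordan structure of A has elementary divisors (x - 4)^3, (x - 4). Arranging the block sizes at each eigenvalue in decreasing order and taking row products gives the invariant factors.

Invariant factors (smallest first, each dividing the next): x - 4, (x - 4)^3.

Check: the last factor (x - 4)^3 is the minimal polynomial, and the product (x - 4)^4 is the characteristic polynomial.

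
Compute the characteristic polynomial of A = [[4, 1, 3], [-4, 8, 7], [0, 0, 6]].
χ_A(x) = (x - 6)^3

xI - A = [[x - 4, -1, -3], [4, x - 8, -7], [0, 0, x - 6]].

Expanding det(xI - A) along the first row:
det(xI - A) = + (x - 4)·det([[x - 8, -7], [0, x - 6]]) - (-1)·det([[4, -7], [0, x - 6]]) + (-3)·det([[4, x - 8], [0, 0]]).

Evaluating gives χ_A(x) = x^3 - 18x^2 + 108x - 216 = (x - 6)^3.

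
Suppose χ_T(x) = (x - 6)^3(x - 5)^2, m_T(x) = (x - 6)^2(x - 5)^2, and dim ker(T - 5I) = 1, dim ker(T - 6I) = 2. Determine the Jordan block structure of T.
λ = 5: algebraic multiplicity 2 (exponent in χ_T), largest block size 2 (exponent in m_T), 1 block (geometric multiplicity). This forces block sizes [2].
λ = 6: algebraic multiplicity 3 (exponent in χ_T), largest block size 2 (exponent in m_T), 2 blocks (geometric multiplicity). These force block sizes [2, 1].

Jordan blocks: (5, 2), (6, 2), (6, 1)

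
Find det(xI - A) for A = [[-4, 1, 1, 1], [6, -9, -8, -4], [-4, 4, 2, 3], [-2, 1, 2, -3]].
χ_A(x) = (x + 3)^2(x + 4)^2

xI - A = [[x + 4, -1, -1, -1], [-6, x + 9, 8, 4], [4, -4, x - 2, -3], [2, -1, -2, x + 3]].

Expanding det(xI - A) along the first row:
det(xI - A) = + (x + 4)·det([[x + 9, 8, 4], [-4, x - 2, -3], [-1, -2, x + 3]]) - (-1)·det([[-6, 8, 4], [4, x - 2, -3], [2, -2, x + 3]]) + (-1)·det([[-6, x + 9, 4], [4, -4, -3], [2, -1, x + 3]]) - (-1)·det([[-6, x + 9, 8], [4, -4, x - 2], [2, -1, -2]]).

Evaluating gives χ_A(x) = x^4 + 14x^3 + 73x^2 + 168x + 144 = (x + 3)^2(x + 4)^2.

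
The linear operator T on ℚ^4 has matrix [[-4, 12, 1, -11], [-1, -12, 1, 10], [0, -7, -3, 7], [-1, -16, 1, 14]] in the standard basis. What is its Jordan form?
The characteristic polynomial is det(xI - A) = (x - 4)(x + 3)^3, so the eigenvalues are -3 (algebraic multiplicity 3), 4 (algebraic multiplicity 1).

For λ = -3: rank(A + 3I) = 2, rank((A + 3I)^2) = 1. The eigenspace has dimension 4 - 2 = 2, so there are 2 Jordan blocks; the rank sequence gives block sizes [2, 1].

For λ = 4: algebraic multiplicity 1 gives one 1×1 block.

Assembling the blocks gives the Jordan form J above.

J = [[-3, 1, 0, 0], [0, -3, 0, 0], [0, 0, -3, 0], [0, 0, 0, 4]]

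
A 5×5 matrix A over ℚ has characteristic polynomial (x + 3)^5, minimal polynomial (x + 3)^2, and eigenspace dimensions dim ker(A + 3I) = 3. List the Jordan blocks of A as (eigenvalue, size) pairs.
Jordan blocks: (-3, 2), (-3, 2), (-3, 1)

λ = -3: algebraic multiplicity 5 (exponent in χ_A), largest block size 2 (exponent in m_A), 3 blocks (geometric multiplicity). These force block sizes [2, 2, 1].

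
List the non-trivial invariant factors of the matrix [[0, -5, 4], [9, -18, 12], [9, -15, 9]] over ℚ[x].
The Jordan structure of A has elementary divisors (x + 3)^2, (x + 3). Arranging the block sizes at each eigenvalue in decreasing order and taking row products gives the invariant factors.

Invariant factors (smallest first, each dividing the next): x + 3, (x + 3)^2.

Check: the last factor (x + 3)^2 is the minimal polynomial, and the product (x + 3)^3 is the characteristic polynomial.

x + 3, (x + 3)^2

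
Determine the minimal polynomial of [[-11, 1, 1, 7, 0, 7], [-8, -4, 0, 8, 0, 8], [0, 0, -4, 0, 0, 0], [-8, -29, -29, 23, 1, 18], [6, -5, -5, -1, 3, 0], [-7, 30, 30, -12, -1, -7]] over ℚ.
m_A(x) = (x - 4)^2(x + 4)^2

The characteristic polynomial factors as (x - 4)^3(x + 4)^3. The minimal polynomial is ∏(x - λ)^{k_λ} where k_λ is the size of the largest Jordan block at λ.

For λ = -4: rank(A + 4I) = 4, and the largest Jordan block has size 2 (the smallest k with rank((A + 4I)^k) = rank((A + 4I)^(k+1))).
For λ = 4: rank(A - 4I) = 4, and the largest Jordan block has size 2 (the smallest k with rank((A - 4I)^k) = rank((A - 4I)^(k+1))).

So m_A(x) = (x - 4)^2(x + 4)^2.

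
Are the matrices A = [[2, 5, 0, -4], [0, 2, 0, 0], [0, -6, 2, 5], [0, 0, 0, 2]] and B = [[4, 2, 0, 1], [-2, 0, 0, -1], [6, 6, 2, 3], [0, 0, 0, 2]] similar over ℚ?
Both have characteristic polynomial (x - 2)^4 and minimal polynomial (x - 2)^2. But rank(A - 2I) = 2 for A while rank(B - 2I) = 1 for B, so the number of Jordan blocks at λ = 2 differs. A and B are not similar.

No.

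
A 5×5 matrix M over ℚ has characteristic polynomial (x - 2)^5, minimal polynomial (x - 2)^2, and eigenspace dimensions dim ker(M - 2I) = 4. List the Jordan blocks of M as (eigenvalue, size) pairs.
λ = 2: algebraic multiplicity 5 (exponent in χ_M), largest block size 2 (exponent in m_M), 4 blocks (geometric multiplicity). These force block sizes [2, 1, 1, 1].

Jordan blocks: (2, 2), (2, 1), (2, 1), (2, 1)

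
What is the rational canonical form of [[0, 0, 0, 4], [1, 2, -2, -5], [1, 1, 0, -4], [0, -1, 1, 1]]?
The invariant factors of A (the non-unit diagonal entries of the Smith normal form of xI - A over ℚ[x]) are (x - 1)(x + 1)(x^2 - 3x + 4), each dividing the next. The characteristic polynomial is their product, (x - 1)(x + 1)(x^2 - 3x + 4).

The rational canonical form is the block-diagonal matrix of companion matrices C(f_i):
R = [[0, 0, 0, 4], [1, 0, 0, -3], [0, 1, 0, -3], [0, 0, 1, 3]].

Note the characteristic polynomial does not split into linear factors over ℚ, so A has no Jordan form over ℚ; the rational canonical form exists over any field.

R = [[0, 0, 0, 4], [1, 0, 0, -3], [0, 1, 0, -3], [0, 0, 1, 3]]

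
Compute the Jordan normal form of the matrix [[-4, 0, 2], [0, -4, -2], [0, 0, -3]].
The characteristic polynomial is det(xI - A) = (x + 3)(x + 4)^2, so the eigenvalues are -4 (algebraic multiplicity 2), -3 (algebraic multiplicity 1).

For λ = -4: rank(A + 4I) = 1. The eigenspace has dimension 3 - 1 = 2, so there are 2 Jordan blocks; the rank sequence gives block sizes [1, 1].

For λ = -3: algebraic multiplicity 1 gives one 1×1 block.

Assembling the blocks gives the Jordan form J above.

J = [[-4, 0, 0], [0, -4, 0], [0, 0, -3]]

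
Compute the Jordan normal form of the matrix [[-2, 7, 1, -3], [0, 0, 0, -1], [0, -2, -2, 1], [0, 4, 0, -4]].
The characteristic polynomial is det(xI - A) = (x + 2)^4, so the eigenvalues are -2 (algebraic multiplicity 4).

For λ = -2: rank(A + 2I) = 2, rank((A + 2I)^2) = 0. The eigenspace has dimension 4 - 2 = 2, so there are 2 Jordan blocks; the rank sequence gives block sizes [2, 2].

Assembling the blocks gives the Jordan form J above.

J = [[-2, 1, 0, 0], [0, -2, 0, 0], [0, 0, -2, 1], [0, 0, 0, -2]]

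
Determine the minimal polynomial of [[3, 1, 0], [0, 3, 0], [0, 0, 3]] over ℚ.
m_A(x) = (x - 3)^2

The characteristic polynomial factors as (x - 3)^3. The minimal polynomial is ∏(x - λ)^{k_λ} where k_λ is the size of the largest Jordan block at λ.

For λ = 3: rank(A - 3I) = 1, and the largest Jordan block has size 2 (the smallest k with rank((A - 3I)^k) = rank((A - 3I)^(k+1))).

So m_A(x) = (x - 3)^2.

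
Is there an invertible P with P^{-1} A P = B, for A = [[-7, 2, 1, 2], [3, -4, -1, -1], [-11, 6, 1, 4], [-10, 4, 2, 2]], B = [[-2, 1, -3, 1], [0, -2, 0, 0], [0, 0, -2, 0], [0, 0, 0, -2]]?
No.

Both have characteristic polynomial (x + 2)^4 and minimal polynomial (x + 2)^2. But rank(A + 2I) = 2 for A while rank(B + 2I) = 1 for B, so the number of Jordan blocks at λ = -2 differs. A and B are not similar.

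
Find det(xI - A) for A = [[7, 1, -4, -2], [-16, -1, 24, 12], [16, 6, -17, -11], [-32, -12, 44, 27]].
χ_A(x) = (x - 5)^2(x - 3)^2

xI - A = [[x - 7, -1, 4, 2], [16, x + 1, -24, -12], [-16, -6, x + 17, 11], [32, 12, -44, x - 27]].

Expanding det(xI - A) along the first row:
det(xI - A) = + (x - 7)·det([[x + 1, -24, -12], [-6, x + 17, 11], [12, -44, x - 27]]) - (-1)·det([[16, -24, -12], [-16, x + 17, 11], [32, -44, x - 27]]) + (4)·det([[16, x + 1, -12], [-16, -6, 11], [32, 12, x - 27]]) - (2)·det([[16, x + 1, -24], [-16, -6, x + 17], [32, 12, -44]]).

Evaluating gives χ_A(x) = x^4 - 16x^3 + 94x^2 - 240x + 225 = (x - 5)^2(x - 3)^2.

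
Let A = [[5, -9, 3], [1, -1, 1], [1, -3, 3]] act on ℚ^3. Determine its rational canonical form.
R = [[2, 0, 0], [0, 0, -6], [0, 1, 5]]

The invariant factors of A (the non-unit diagonal entries of the Smith normal form of xI - A over ℚ[x]) are x - 2, (x - 3)(x - 2), each dividing the next. The characteristic polynomial is their product, (x - 3)(x - 2)^2.

The rational canonical form is the block-diagonal matrix of companion matrices C(f_i):
R = [[2, 0, 0], [0, 0, -6], [0, 1, 5]].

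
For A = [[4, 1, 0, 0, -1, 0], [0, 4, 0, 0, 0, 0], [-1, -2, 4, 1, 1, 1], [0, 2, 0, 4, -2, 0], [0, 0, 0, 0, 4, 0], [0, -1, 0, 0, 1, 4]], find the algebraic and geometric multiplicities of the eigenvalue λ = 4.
The characteristic polynomial is (x - 4)^6, so the factor x - 4 appears with exponent 6: the algebraic multiplicity is 6.

rank(A - 4I) = 2, so the eigenspace has dimension 6 - 2 = 4: the geometric multiplicity is 4.

Since 4 < 6, A is not diagonalizable.

algebraic multiplicity 6, geometric multiplicity 4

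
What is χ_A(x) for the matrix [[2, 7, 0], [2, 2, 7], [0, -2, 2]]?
χ_A(x) = (x - 2)^3

xI - A = [[x - 2, -7, 0], [-2, x - 2, -7], [0, 2, x - 2]].

Expanding det(xI - A) along the first row:
det(xI - A) = + (x - 2)·det([[x - 2, -7], [2, x - 2]]) - (-7)·det([[-2, -7], [0, x - 2]]) + (0)·det([[-2, x - 2], [0, 2]]).

Evaluating gives χ_A(x) = x^3 - 6x^2 + 12x - 8 = (x - 2)^3.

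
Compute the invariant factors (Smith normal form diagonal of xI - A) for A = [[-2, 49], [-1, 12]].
The Jordan structure of A has elementary divisors (x - 5)^2. Arranging the block sizes at each eigenvalue in decreasing order and taking row products gives the invariant factors.

Invariant factors (smallest first, each dividing the next): (x - 5)^2.

Check: the last factor (x - 5)^2 is the minimal polynomial, and the product (x - 5)^2 is the characteristic polynomial.

(x - 5)^2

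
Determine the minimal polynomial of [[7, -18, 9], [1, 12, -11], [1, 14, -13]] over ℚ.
The characteristic polynomial factors as (x - 4)^2(x + 2). The minimal polynomial is ∏(x - λ)^{k_λ} where k_λ is the size of the largest Jordan block at λ.

For λ = -2: rank(A + 2I) = 2, and the largest Jordan block has size 1 (the smallest k with rank((A + 2I)^k) = rank((A + 2I)^(k+1))).
For λ = 4: rank(A - 4I) = 2, and the largest Jordan block has size 2 (the smallest k with rank((A - 4I)^k) = rank((A - 4I)^(k+1))).

So m_A(x) = (x - 4)^2(x + 2).

m_A(x) = (x - 4)^2(x + 2)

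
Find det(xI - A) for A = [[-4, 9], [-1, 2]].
χ_A(x) = (x + 1)^2

xI - A = [[x + 4, -9], [1, x - 2]].

Expanding det(xI - A) along the first row:
det(xI - A) = + (x + 4)·det([[x - 2]]) - (-9)·det([[1]]).

Evaluating gives χ_A(x) = x^2 + 2x + 1 = (x + 1)^2.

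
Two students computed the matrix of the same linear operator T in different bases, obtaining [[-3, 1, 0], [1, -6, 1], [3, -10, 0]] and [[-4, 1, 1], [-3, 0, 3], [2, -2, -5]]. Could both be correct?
Both have characteristic polynomial (x + 3)^3, but the minimal polynomial of A is (x + 3)^3 while the minimal polynomial of B is (x + 3)^2. The minimal polynomial is a similarity invariant, so A and B are not similar.

No.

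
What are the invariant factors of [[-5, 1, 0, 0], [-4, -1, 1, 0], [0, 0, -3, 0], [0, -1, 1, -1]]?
The Jordan structure of A has elementary divisors (x + 3)^3, (x + 1). Arranging the block sizes at each eigenvalue in decreasing order and taking row products gives the invariant factors.

Invariant factors (smallest first, each dividing the next): (x + 1)(x + 3)^3.

Check: the last factor (x + 1)(x + 3)^3 is the minimal polynomial, and the product (x + 1)(x + 3)^3 is the characteristic polynomial.

(x + 1)(x + 3)^3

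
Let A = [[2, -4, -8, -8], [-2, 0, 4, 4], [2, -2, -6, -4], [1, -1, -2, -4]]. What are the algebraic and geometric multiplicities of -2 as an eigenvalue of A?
The characteristic polynomial is (x + 2)^4, so the factor x + 2 appears with exponent 4: the algebraic multiplicity is 4.

rank(A + 2I) = 1, so the eigenspace has dimension 4 - 1 = 3: the geometric multiplicity is 3.

Since 3 < 4, A is not diagonalizable.

algebraic multiplicity 4, geometric multiplicity 3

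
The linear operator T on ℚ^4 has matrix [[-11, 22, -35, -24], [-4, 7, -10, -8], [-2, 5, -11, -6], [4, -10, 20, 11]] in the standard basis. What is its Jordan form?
The characteristic polynomial is det(xI - A) = (x + 1)^4, so the eigenvalues are -1 (algebraic multiplicity 4).

For λ = -1: rank(A + I) = 2, rank((A + I)^2) = 1, rank((A + I)^3) = 0. The eigenspace has dimension 4 - 2 = 2, so there are 2 Jordan blocks; the rank sequence gives block sizes [3, 1].

Assembling the blocks gives the Jordan form J above.

J = [[-1, 1, 0, 0], [0, -1, 1, 0], [0, 0, -1, 0], [0, 0, 0, -1]]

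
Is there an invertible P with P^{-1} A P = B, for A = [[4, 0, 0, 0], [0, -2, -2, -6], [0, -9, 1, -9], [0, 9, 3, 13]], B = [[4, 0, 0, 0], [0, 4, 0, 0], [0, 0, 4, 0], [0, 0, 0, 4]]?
Both have characteristic polynomial (x - 4)^4, but the minimal polynomial of A is (x - 4)^2 while the minimal polynomial of B is x - 4. The minimal polynomial is a similarity invariant, so A and B are not similar.

No.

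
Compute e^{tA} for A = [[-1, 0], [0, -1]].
e^{tA} = [[e^{-t}, 0], [0, e^{-t}]]

A has Jordan form J = [[-1, 0], [0, -1]] with A = PJP^{-1}, so e^{tA} = P e^{tJ} P^{-1}.

For a Jordan block J_k(λ), e^{tJ_k(λ)} = e^{λt} · (I + tN + t^2 N^2/2! + ... + t^{k-1} N^{k-1}/(k-1)!) where N is the nilpotent superdiagonal part.

Assembling the blocks and conjugating back gives the entries of e^{tA} as shown above.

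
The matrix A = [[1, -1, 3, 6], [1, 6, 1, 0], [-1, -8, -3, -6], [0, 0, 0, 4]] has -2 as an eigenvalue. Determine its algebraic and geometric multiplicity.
The characteristic polynomial is (x - 4)(x - 3)^2(x + 2), so the factor x + 2 appears with exponent 1: the algebraic multiplicity is 1.

rank(A + 2I) = 3, so the eigenspace has dimension 4 - 3 = 1: the geometric multiplicity is 1.

algebraic multiplicity 1, geometric multiplicity 1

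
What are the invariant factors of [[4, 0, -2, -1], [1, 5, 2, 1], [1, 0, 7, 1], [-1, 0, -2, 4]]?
x - 5, x - 5, (x - 5)^2

The Jordan structure of A has elementary divisors (x - 5)^2, (x - 5), (x - 5). Arranging the block sizes at each eigenvalue in decreasing order and taking row products gives the invariant factors.

Invariant factors (smallest first, each dividing the next): x - 5, x - 5, (x - 5)^2.

Check: the last factor (x - 5)^2 is the minimal polynomial, and the product (x - 5)^4 is the characteristic polynomial.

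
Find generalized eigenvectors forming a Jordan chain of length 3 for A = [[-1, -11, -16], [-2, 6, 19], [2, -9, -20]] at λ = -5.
v_1 = [[-1, -2, 1]]^T, v_2 = [[2, -1, 1]]^T, v_3 = [[3, 4, -2]]^T

We seek v_1 ∈ ker((A + 5I)^3) \ ker((A + 5I)^2), then set v_{i+1} = (A + 5I) v_i.

One such chain is v_1 = [[-1, -2, 1]]^T, v_2 = [[2, -1, 1]]^T, v_3 = [[3, 4, -2]]^T. Check: (A + 5I) v_3 = [[0, 0, 0]]^T = 0.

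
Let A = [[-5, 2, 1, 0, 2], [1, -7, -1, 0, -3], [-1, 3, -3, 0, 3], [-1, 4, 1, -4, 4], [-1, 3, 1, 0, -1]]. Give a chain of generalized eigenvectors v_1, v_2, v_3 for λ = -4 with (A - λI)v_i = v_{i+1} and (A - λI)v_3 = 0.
v_1 = [[-1, 2, -1, -3, -1]]^T, v_2 = [[2, -3, 3, 4, 3]]^T, v_3 = [[1, -1, 1, 1, 1]]^T

We seek v_1 ∈ ker((A + 4I)^3) \ ker((A + 4I)^2), then set v_{i+1} = (A + 4I) v_i.

One such chain is v_1 = [[-1, 2, -1, -3, -1]]^T, v_2 = [[2, -3, 3, 4, 3]]^T, v_3 = [[1, -1, 1, 1, 1]]^T. Check: (A + 4I) v_3 = [[0, 0, 0, 0, 0]]^T = 0.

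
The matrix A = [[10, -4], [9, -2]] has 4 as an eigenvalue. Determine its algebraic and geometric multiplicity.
algebraic multiplicity 2, geometric multiplicity 1

The characteristic polynomial is (x - 4)^2, so the factor x - 4 appears with exponent 2: the algebraic multiplicity is 2.

rank(A - 4I) = 1, so the eigenspace has dimension 2 - 1 = 1: the geometric multiplicity is 1.

Since 1 < 2, A is not diagonalizable.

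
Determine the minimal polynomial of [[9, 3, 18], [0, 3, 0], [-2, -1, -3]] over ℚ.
The characteristic polynomial factors as (x - 3)^3. The minimal polynomial is ∏(x - λ)^{k_λ} where k_λ is the size of the largest Jordan block at λ.

For λ = 3: rank(A - 3I) = 1, and the largest Jordan block has size 2 (the smallest k with rank((A - 3I)^k) = rank((A - 3I)^(k+1))).

So m_A(x) = (x - 3)^2.

m_A(x) = (x - 3)^2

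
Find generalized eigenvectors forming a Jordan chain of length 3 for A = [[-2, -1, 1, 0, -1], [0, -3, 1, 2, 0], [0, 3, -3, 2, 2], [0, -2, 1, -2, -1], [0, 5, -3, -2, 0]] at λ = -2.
v_1 = [[0, 0, 1, 0, 1]]^T, v_2 = [[0, 1, 1, 0, -1]]^T, v_3 = [[1, 0, 0, 0, 0]]^T

We seek v_1 ∈ ker((A + 2I)^3) \ ker((A + 2I)^2), then set v_{i+1} = (A + 2I) v_i.

One such chain is v_1 = [[0, 0, 1, 0, 1]]^T, v_2 = [[0, 1, 1, 0, -1]]^T, v_3 = [[1, 0, 0, 0, 0]]^T. Check: (A + 2I) v_3 = [[0, 0, 0, 0, 0]]^T = 0.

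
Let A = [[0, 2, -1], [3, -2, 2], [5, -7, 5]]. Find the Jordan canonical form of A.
J = [[1, 1, 0], [0, 1, 1], [0, 0, 1]]

The characteristic polynomial is det(xI - A) = (x - 1)^3, so the eigenvalues are 1 (algebraic multiplicity 3).

For λ = 1: rank(A - I) = 2, rank((A - I)^2) = 1, rank((A - I)^3) = 0. The eigenspace has dimension 3 - 2 = 1, so there is 1 Jordan block; the rank sequence gives block sizes [3].

Assembling the blocks gives the Jordan form J above.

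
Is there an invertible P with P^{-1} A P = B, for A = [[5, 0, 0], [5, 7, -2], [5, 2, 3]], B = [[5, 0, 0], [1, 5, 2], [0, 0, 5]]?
Yes.

Two matrices over a field are similar if and only if they have the same invariant factors.

Both A and B have characteristic polynomial (x - 5)^3 and minimal polynomial (x - 5)^2. Computing further, both have invariant factors x - 5, (x - 5)^2. Hence A and B are similar.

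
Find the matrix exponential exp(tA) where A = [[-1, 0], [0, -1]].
e^{tA} = [[e^{-t}, 0], [0, e^{-t}]]

A has Jordan form J = [[-1, 0], [0, -1]] with A = PJP^{-1}, so e^{tA} = P e^{tJ} P^{-1}.

For a Jordan block J_k(λ), e^{tJ_k(λ)} = e^{λt} · (I + tN + t^2 N^2/2! + ... + t^{k-1} N^{k-1}/(k-1)!) where N is the nilpotent superdiagonal part.

Assembling the blocks and conjugating back gives the entries of e^{tA} as shown above.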